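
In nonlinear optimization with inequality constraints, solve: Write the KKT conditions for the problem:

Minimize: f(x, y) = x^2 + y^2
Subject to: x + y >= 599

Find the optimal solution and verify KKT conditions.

KKT conditions for min x^2 + y^2 s.t. x + y >= 599:
Stationarity: 2x = mu, 2y = mu
So x = y = mu/2.
Complementary slackness: mu*(x + y - 599) = 0
Primal feasibility: x + y >= 599; dual feasibility: mu >= 0
If mu = 0 then x = y = 0, but 0 + 0 < 599 is infeasible, so the constraint is active.
Constraint active: x + y = 2*(mu/2) = 599 => mu = 599
x = y = 599/2, f = 358801/2
Verify: stationarity 2*(599/2) = 599 = mu; primal 599/2 + 599/2 = 599 >= 599; dual mu = 599 >= 0; complementary slackness 599*(599 - 599) = 0. All KKT conditions hold.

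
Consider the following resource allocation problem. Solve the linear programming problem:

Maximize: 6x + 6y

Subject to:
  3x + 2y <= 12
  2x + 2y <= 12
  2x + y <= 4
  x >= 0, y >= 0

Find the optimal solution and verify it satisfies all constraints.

Feasible vertices: (0, 0), (0, 4), (2, 0)
Objective 6x + 6y at each vertex:
  (0, 0): 0
  (0, 4): 24
  (2, 0): 12
Maximum is 24 at (0, 4).
Verify constraints at (x, y) = (0, 4):
  3*0 + 2*4 = 8 <= 12
  2*0 + 2*4 = 8 <= 12
  2*0 + 1*4 = 4 <= 4 (active)
  x = 0 >= 0, y = 4 >= 0. All constraints satisfied.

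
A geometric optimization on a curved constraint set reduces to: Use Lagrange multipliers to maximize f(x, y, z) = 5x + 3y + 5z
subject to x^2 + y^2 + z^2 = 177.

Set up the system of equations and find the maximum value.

Lagrange conditions: 5 = 2*lambda*x, 3 = 2*lambda*y, 5 = 2*lambda*z
So x:5 = y:3 = z:5, i.e. x = 5t, y = 3t, z = 5t
Constraint: t^2*(5^2 + 3^2 + 5^2) = 177
  t^2 * 59 = 177  =>  t = sqrt(3)
Maximum = 5*5t + 3*3t + 5*5t = 59*sqrt(3) = sqrt(10443)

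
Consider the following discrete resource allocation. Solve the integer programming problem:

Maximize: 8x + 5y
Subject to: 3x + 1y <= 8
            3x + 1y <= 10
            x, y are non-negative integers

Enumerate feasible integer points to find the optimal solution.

Constraint 1: 3x + 1y <= 8
Constraint 2: 3x + 1y <= 10
Feasible x range (need y >= 0): 0 <= x <= min(8/3, 10/3) => x in {0, ..., 2}.
Enumerate feasible integer points row by row (the coefficient of y is 5 > 0, so for each x the largest feasible y gives the best value):
  x = 0: y <= min((8 - 3*0)/1, (10 - 3*0)/1) => y in {0, ..., 8}; best 8*0 + 5*8 = 40
  x = 1: y <= min((8 - 3*1)/1, (10 - 3*1)/1) => y in {0, ..., 5}; best 8*1 + 5*5 = 33
  x = 2: y <= min((8 - 3*2)/1, (10 - 3*2)/1) => y in {0, ..., 2}; best 8*2 + 5*2 = 26
The maximum 8x + 5y = 40 is achieved at x = 0, y = 8.
Check: 3*0 + 1*8 = 8 <= 8 and 3*0 + 1*8 = 8 <= 10.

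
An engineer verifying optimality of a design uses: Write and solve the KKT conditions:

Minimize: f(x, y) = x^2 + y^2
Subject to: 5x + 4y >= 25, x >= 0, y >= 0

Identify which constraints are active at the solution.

KKT conditions for min x^2 + y^2 s.t. 5x + 4y >= 25, x >= 0, y >= 0:
Stationarity: 2x = mu*5 + mu_x, 2y = mu*4 + mu_y, with mu, mu_x, mu_y >= 0
Complementary slackness: mu*(5x + 4y - 25) = 0, mu_x*x = 0, mu_y*y = 0
(0, 0) is infeasible (5*0 + 4*0 < 25), so if mu = 0 stationarity would force x = mu_x/2 >= 0, y = mu_y/2 >= 0 with mu_x*x = mu_y*y = 0, i.e. x = y = 0: contradiction. Hence mu > 0 and 5x + 4y = 25 is active.
Try x > 0, y > 0 (so mu_x = mu_y = 0): x = 5*mu/2, y = 4*mu/2
Substitute: 5*(5*mu/2) + 4*(4*mu/2) = 25
  mu*41/2 = 25 => mu = 50/41
x* = 125/41 > 0, y* = 100/41 > 0, consistent with mu_x = mu_y = 0.
f is convex and the constraints are linear, so this KKT point is the global minimum.
f* = 625/41
Active constraints: 5x + 4y >= 25 (holds with equality, mu = 50/41 > 0); x >= 0 and y >= 0 are inactive (mu_x = mu_y = 0).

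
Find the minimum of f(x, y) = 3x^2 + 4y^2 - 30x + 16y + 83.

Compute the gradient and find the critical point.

f(x,y) = 3x^2 + 4y^2 - 30x + 16y + 83
df/dx = 6x + (-30) = 0  =>  x = 5
df/dy = 8y + (16) = 0  =>  y = -2
f(5, -2) = 3*(5)^2 + 4*(-2)^2 + -30*(5) + 16*(-2) + 83 = -8
Hessian is diagonal with entries 6, 8 > 0, so this is a minimum.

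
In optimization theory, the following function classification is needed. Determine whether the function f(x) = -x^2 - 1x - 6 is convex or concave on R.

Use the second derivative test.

f(x) = -x^2 - 1x - 6
f'(x) = -2x - 1
f''(x) = -2
Since f''(x) = -2 < 0 for all x, f is concave on R.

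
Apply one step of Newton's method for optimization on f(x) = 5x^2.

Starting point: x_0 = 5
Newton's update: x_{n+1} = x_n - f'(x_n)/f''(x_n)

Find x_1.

f(x) = 5x^2
f'(x) = 10x + (0), f''(x) = 10
Newton step: x_1 = x_0 - f'(x_0)/f''(x_0)
f'(5) = 50
x_1 = 5 - 50/10 = 0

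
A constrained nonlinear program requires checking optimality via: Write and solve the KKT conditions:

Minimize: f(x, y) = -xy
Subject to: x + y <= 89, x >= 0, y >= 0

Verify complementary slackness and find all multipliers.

Problem: min -xy s.t. x + y <= 89 (multiplier lambda), x >= 0 (mu_x), y >= 0 (mu_y)
KKT stationarity: -y + lambda - mu_x = 0, -x + lambda - mu_y = 0, with lambda, mu_x, mu_y >= 0
Complementary slackness: lambda*(x + y - 89) = 0, mu_x*x = 0, mu_y*y = 0
If lambda = 0: y = -mu_x <= 0 and x = -mu_y <= 0 force x = y = 0 with f = 0; but x = y = 89/2 is feasible with f = -7921/4 < 0, so this is not the minimum. Hence lambda > 0 and x + y = 89.
Try x > 0, y > 0 (so mu_x = mu_y = 0): y = lambda, x = lambda => x = y = lambda
x + y = 89 => 2*lambda = 89 => lambda = 89/2
x* = y* = 89/2 > 0, consistent with mu_x = mu_y = 0.
(Any feasible point with x = 0 or y = 0 has f = 0 > -7921/4, so the minimum is not on those boundaries.)
min(-xy) = -7921/4 (i.e. max xy = 7921/4)
Multipliers: lambda = 89/2, mu_x = 0, mu_y = 0
Complementary slackness: lambda*(x + y - 89) = 89/2*(89/2 + 89/2 - 89) = 0, mu_x*x = 0*89/2 = 0, mu_y*y = 0*89/2 = 0. Satisfied.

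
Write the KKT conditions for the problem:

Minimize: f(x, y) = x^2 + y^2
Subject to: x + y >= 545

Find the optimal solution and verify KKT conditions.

KKT conditions for min x^2 + y^2 s.t. x + y >= 545:
Stationarity: 2x = mu, 2y = mu
So x = y = mu/2.
Complementary slackness: mu*(x + y - 545) = 0
Primal feasibility: x + y >= 545; dual feasibility: mu >= 0
If mu = 0 then x = y = 0, but 0 + 0 < 545 is infeasible, so the constraint is active.
Constraint active: x + y = 2*(mu/2) = 545 => mu = 545
x = y = 545/2, f = 297025/2
Verify: stationarity 2*(545/2) = 545 = mu; primal 545/2 + 545/2 = 545 >= 545; dual mu = 545 >= 0; complementary slackness 545*(545 - 545) = 0. All KKT conditions hold.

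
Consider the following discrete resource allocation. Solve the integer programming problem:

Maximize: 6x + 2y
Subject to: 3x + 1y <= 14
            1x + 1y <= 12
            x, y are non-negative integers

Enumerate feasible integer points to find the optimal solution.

Constraint 1: 3x + 1y <= 14
Constraint 2: 1x + 1y <= 12
Feasible x range (need y >= 0): 0 <= x <= min(14/3, 12/1) => x in {0, ..., 4}.
Enumerate feasible integer points row by row (the coefficient of y is 2 > 0, so for each x the largest feasible y gives the best value):
  x = 0: y <= min((14 - 3*0)/1, (12 - 1*0)/1) => y in {0, ..., 12}; best 6*0 + 2*12 = 24
  x = 1: y <= min((14 - 3*1)/1, (12 - 1*1)/1) => y in {0, ..., 11}; best 6*1 + 2*11 = 28
  x = 2: y <= min((14 - 3*2)/1, (12 - 1*2)/1) => y in {0, ..., 8}; best 6*2 + 2*8 = 28
  x = 3: y <= min((14 - 3*3)/1, (12 - 1*3)/1) => y in {0, ..., 5}; best 6*3 + 2*5 = 28
  x = 4: y <= min((14 - 3*4)/1, (12 - 1*4)/1) => y in {0, ..., 2}; best 6*4 + 2*2 = 28
The maximum 6x + 2y = 28 is achieved at x = 1, y = 11.
(The same value 28 is also attained at (2, 8), (3, 5), (4, 2).)
Check: 3*1 + 1*11 = 14 <= 14 and 1*1 + 1*11 = 12 <= 12.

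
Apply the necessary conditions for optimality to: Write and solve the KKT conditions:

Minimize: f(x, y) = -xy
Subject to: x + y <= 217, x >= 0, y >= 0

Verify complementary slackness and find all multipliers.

Problem: min -xy s.t. x + y <= 217 (multiplier lambda), x >= 0 (mu_x), y >= 0 (mu_y)
KKT stationarity: -y + lambda - mu_x = 0, -x + lambda - mu_y = 0, with lambda, mu_x, mu_y >= 0
Complementary slackness: lambda*(x + y - 217) = 0, mu_x*x = 0, mu_y*y = 0
If lambda = 0: y = -mu_x <= 0 and x = -mu_y <= 0 force x = y = 0 with f = 0; but x = y = 217/2 is feasible with f = -47089/4 < 0, so this is not the minimum. Hence lambda > 0 and x + y = 217.
Try x > 0, y > 0 (so mu_x = mu_y = 0): y = lambda, x = lambda => x = y = lambda
x + y = 217 => 2*lambda = 217 => lambda = 217/2
x* = y* = 217/2 > 0, consistent with mu_x = mu_y = 0.
(Any feasible point with x = 0 or y = 0 has f = 0 > -47089/4, so the minimum is not on those boundaries.)
min(-xy) = -47089/4 (i.e. max xy = 47089/4)
Multipliers: lambda = 217/2, mu_x = 0, mu_y = 0
Complementary slackness: lambda*(x + y - 217) = 217/2*(217/2 + 217/2 - 217) = 0, mu_x*x = 0*217/2 = 0, mu_y*y = 0*217/2 = 0. Satisfied.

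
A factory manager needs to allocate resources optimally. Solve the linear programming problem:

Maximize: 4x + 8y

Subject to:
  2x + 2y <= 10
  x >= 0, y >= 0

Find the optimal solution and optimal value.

The feasible region has vertices at [(0, 0), (5, 0), (0, 5)].
Checking objective 4x + 8y at each vertex:
  (0, 0): 4*0 + 8*0 = 0
  (5, 0): 4*5 + 8*0 = 20
  (0, 5): 4*0 + 8*5 = 40
Maximum is 40 at (0, 5).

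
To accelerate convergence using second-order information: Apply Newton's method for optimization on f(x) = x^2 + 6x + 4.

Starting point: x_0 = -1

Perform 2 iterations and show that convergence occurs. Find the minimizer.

f(x) = x^2 + 6x + 4, f'(x) = 2x + (6), f''(x) = 2
Step 1: f'(-1) = 4, x_1 = -1 - 4/2 = -3
Step 2: f'(-3) = 0, x_2 = -3 (converged)
Newton's method converges in 1 step for quadratics.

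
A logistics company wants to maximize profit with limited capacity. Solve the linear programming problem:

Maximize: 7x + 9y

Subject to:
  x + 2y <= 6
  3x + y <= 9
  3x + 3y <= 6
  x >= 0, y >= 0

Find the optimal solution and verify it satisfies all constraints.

Feasible vertices: (0, 0), (0, 2), (2, 0)
Objective 7x + 9y at each vertex:
  (0, 0): 0
  (0, 2): 18
  (2, 0): 14
Maximum is 18 at (0, 2).
Verify constraints at (x, y) = (0, 2):
  1*0 + 2*2 = 4 <= 6
  3*0 + 1*2 = 2 <= 9
  3*0 + 3*2 = 6 <= 6 (active)
  x = 0 >= 0, y = 2 >= 0. All constraints satisfied.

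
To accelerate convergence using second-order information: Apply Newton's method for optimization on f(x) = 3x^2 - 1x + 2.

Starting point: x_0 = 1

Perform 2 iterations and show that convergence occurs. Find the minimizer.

f(x) = 3x^2 - 1x + 2, f'(x) = 6x + (-1), f''(x) = 6
Step 1: f'(1) = 5, x_1 = 1 - 5/6 = 1/6
Step 2: f'(1/6) = 0, x_2 = 1/6 (converged)
Newton's method converges in 1 step for quadratics.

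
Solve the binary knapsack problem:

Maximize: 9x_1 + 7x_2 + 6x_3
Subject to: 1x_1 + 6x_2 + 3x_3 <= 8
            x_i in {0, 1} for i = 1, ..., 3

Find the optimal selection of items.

Items: item 1 (v=9, w=1), item 2 (v=7, w=6), item 3 (v=6, w=3)
Capacity: 8
Checking all 8 subsets (w = total weight, v = total value):
  {}: w = 0, v = 0
  {1}: w = 1, v = 9
  {2}: w = 6, v = 7
  {3}: w = 3, v = 6
  {1, 2}: w = 7, v = 16
  {1, 3}: w = 4, v = 15
  {2, 3}: w = 9 > 8, infeasible
  {1, 2, 3}: w = 10 > 8, infeasible
Best feasible subset: items [1, 2]
Total weight: 7 <= 8, total value: 16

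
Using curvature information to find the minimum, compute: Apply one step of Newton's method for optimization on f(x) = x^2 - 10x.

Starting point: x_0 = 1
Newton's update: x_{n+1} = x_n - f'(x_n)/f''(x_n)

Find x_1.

f(x) = x^2 - 10x
f'(x) = 2x + (-10), f''(x) = 2
Newton step: x_1 = x_0 - f'(x_0)/f''(x_0)
f'(1) = -8
x_1 = 1 - -8/2 = 5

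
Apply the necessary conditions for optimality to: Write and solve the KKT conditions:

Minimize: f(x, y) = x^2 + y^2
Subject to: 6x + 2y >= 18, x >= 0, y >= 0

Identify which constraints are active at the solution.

KKT conditions for min x^2 + y^2 s.t. 6x + 2y >= 18, x >= 0, y >= 0:
Stationarity: 2x = mu*6 + mu_x, 2y = mu*2 + mu_y, with mu, mu_x, mu_y >= 0
Complementary slackness: mu*(6x + 2y - 18) = 0, mu_x*x = 0, mu_y*y = 0
(0, 0) is infeasible (6*0 + 2*0 < 18), so if mu = 0 stationarity would force x = mu_x/2 >= 0, y = mu_y/2 >= 0 with mu_x*x = mu_y*y = 0, i.e. x = y = 0: contradiction. Hence mu > 0 and 6x + 2y = 18 is active.
Try x > 0, y > 0 (so mu_x = mu_y = 0): x = 6*mu/2, y = 2*mu/2
Substitute: 6*(6*mu/2) + 2*(2*mu/2) = 18
  mu*40/2 = 18 => mu = 9/10
x* = 27/10 > 0, y* = 9/10 > 0, consistent with mu_x = mu_y = 0.
f is convex and the constraints are linear, so this KKT point is the global minimum.
f* = 81/10
Active constraints: 6x + 2y >= 18 (holds with equality, mu = 9/10 > 0); x >= 0 and y >= 0 are inactive (mu_x = mu_y = 0).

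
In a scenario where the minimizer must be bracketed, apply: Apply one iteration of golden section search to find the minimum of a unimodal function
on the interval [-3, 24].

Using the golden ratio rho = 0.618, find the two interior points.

Golden section search on [-3, 24].
Golden ratio rho = 0.618 (approx).
Interior points:
  x_1 = -3 + (1-0.618)*27 = 7.3140
  x_2 = -3 + 0.618*27 = 13.6860
Compare f(x_1) and f(x_2) to determine which subinterval to keep.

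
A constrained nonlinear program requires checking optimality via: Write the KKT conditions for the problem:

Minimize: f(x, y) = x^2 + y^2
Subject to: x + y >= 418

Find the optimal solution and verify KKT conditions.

KKT conditions for min x^2 + y^2 s.t. x + y >= 418:
Stationarity: 2x = mu, 2y = mu
So x = y = mu/2.
Complementary slackness: mu*(x + y - 418) = 0
Primal feasibility: x + y >= 418; dual feasibility: mu >= 0
If mu = 0 then x = y = 0, but 0 + 0 < 418 is infeasible, so the constraint is active.
Constraint active: x + y = 2*(mu/2) = 418 => mu = 418
x = y = 209, f = 87362
Verify: stationarity 2*209 = 418 = mu; primal 209 + 209 = 418 >= 418; dual mu = 418 >= 0; complementary slackness 418*(418 - 418) = 0. All KKT conditions hold.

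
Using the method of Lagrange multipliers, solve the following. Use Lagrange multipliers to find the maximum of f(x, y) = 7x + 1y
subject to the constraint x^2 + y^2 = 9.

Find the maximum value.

Set up Lagrange conditions: grad f = lambda * grad g
  7 = 2*lambda*x
  1 = 2*lambda*y
From these: x/y = 7/1, so x = 7t, y = 1t for some t.
Substitute into constraint: (7t)^2 + (1t)^2 = 9
  t^2 * 50 = 9
  t = sqrt(9/50)
Maximum = 7*x + 1*y = (7^2 + 1^2)*t = 50 * sqrt(9/50) = sqrt(450)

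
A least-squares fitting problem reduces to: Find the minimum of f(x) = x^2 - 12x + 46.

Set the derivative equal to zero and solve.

f(x) = x^2 - 12x + 46
f'(x) = 2x + (-12) = 0
x = 12/2 = 6
f(6) = 10
Since f''(x) = 2 > 0, this is a minimum.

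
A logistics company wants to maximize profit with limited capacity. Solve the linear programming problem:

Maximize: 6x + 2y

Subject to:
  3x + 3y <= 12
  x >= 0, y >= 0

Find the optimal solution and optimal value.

The feasible region has vertices at [(0, 0), (4, 0), (0, 4)].
Checking objective 6x + 2y at each vertex:
  (0, 0): 6*0 + 2*0 = 0
  (4, 0): 6*4 + 2*0 = 24
  (0, 4): 6*0 + 2*4 = 8
Maximum is 24 at (4, 0).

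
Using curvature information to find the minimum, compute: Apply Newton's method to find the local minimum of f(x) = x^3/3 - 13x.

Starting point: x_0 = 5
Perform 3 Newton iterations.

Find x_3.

f(x) = x^3/3 - 13x
f'(x) = x^2 - 13, f''(x) = 2x
Newton update: x_{n+1} = x_n - (x_n^2 - 13)/(2*x_n)
Step 1: x_0 = 5, f'=12, f''=10, x_1 = 19/5
Step 2: x_1 = 19/5, f'=36/25, f''=38/5, x_2 = 343/95
Step 3: x_2 = 343/95, f'=324/9025, f''=686/95, x_3 = 117487/32585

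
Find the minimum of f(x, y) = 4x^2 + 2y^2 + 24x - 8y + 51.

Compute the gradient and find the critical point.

f(x,y) = 4x^2 + 2y^2 + 24x - 8y + 51
df/dx = 8x + (24) = 0  =>  x = -3
df/dy = 4y + (-8) = 0  =>  y = 2
f(-3, 2) = 4*(-3)^2 + 2*(2)^2 + 24*(-3) + -8*(2) + 51 = 7
Hessian is diagonal with entries 8, 4 > 0, so this is a minimum.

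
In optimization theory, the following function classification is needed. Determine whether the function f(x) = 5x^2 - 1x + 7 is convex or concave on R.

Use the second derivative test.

f(x) = 5x^2 - 1x + 7
f'(x) = 10x - 1
f''(x) = 10
Since f''(x) = 10 > 0 for all x, f is convex on R.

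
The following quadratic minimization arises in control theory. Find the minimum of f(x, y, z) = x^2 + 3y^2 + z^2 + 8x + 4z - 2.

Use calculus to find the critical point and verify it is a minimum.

f(x,y,z) = x^2 + 3y^2 + z^2 + 8x + 4z - 2
df/dx = 2x + (8) = 0 => x = -4
df/dy = 6y + (0) = 0 => y = 0
df/dz = 2z + (4) = 0 => z = -2
f(-4,0,-2) = 1*(-4)^2 + 3*(0)^2 + 1*(-2)^2 + 8*(-4) + 4*(-2) + -2 = -22
Hessian is diagonal with entries 2, 6, 2 > 0, confirmed minimum.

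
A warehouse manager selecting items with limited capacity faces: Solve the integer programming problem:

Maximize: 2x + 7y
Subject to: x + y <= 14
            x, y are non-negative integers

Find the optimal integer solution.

Objective: 2x + 7y, constraint: x + y <= 14
Coefficient of y is 7 > coefficient of x is 2, so allocate the entire budget to y.
Optimal: x = 0, y = 14, value = 98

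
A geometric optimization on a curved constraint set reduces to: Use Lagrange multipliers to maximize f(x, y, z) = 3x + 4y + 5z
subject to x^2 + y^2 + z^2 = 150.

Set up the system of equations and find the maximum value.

Lagrange conditions: 3 = 2*lambda*x, 4 = 2*lambda*y, 5 = 2*lambda*z
So x:3 = y:4 = z:5, i.e. x = 3t, y = 4t, z = 5t
Constraint: t^2*(3^2 + 4^2 + 5^2) = 150
  t^2 * 50 = 150  =>  t = sqrt(3)
Maximum = 3*3t + 4*4t + 5*5t = 50*sqrt(3) = sqrt(7500)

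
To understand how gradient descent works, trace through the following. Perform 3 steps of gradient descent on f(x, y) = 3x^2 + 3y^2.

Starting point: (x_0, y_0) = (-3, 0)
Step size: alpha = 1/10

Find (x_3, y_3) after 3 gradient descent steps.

f(x,y) = 3x^2 + 3y^2
grad_x = 6x + 0y, grad_y = 6y + 0x
Step 1: grad = (-18, 0), (-6/5, 0)
Step 2: grad = (-36/5, 0), (-12/25, 0)
Step 3: grad = (-72/25, 0), (-24/125, 0)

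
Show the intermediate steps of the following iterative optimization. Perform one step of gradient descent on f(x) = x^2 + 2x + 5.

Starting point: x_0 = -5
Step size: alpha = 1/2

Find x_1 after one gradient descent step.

f(x) = x^2 + 2x + 5
f'(x) = 2x + 2
f'(-5) = 2*-5 + (2) = -8
x_1 = x_0 - alpha * f'(x_0) = -5 - 1/2 * -8 = -1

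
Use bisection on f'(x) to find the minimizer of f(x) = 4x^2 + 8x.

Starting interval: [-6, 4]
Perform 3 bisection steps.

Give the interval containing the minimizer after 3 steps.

Finding critical point of f(x) = 4x^2 + 8x using bisection on f'(x) = 8x + 8.
f'(x) = 0 when x = -1.
Starting interval: [-6, 4]
Step 1: mid = -1, f'(mid) = 0, new interval = [-1, -1]
Step 2: mid = -1, f'(mid) = 0, new interval = [-1, -1]
Step 3: mid = -1, f'(mid) = 0, new interval = [-1, -1]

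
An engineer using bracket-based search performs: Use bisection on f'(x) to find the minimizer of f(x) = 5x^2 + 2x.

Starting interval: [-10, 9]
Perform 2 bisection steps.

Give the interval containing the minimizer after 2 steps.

Finding critical point of f(x) = 5x^2 + 2x using bisection on f'(x) = 10x + 2.
f'(x) = 0 when x = -1/5.
Starting interval: [-10, 9]
Step 1: mid = -1/2, f'(mid) = -3, new interval = [-1/2, 9]
Step 2: mid = 17/4, f'(mid) = 89/2, new interval = [-1/2, 17/4]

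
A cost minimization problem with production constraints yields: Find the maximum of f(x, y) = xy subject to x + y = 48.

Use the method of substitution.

Substitute y = 48 - x into f(x,y) = xy:
g(x) = x(48 - x) = 48x - x^2
g'(x) = 48 - 2x = 0  =>  x = 24
y = 48 - 24 = 24
Maximum value = 24 * 24 = 576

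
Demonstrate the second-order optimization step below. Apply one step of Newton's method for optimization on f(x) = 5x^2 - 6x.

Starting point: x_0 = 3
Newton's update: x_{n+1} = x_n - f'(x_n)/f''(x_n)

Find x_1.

f(x) = 5x^2 - 6x
f'(x) = 10x + (-6), f''(x) = 10
Newton step: x_1 = x_0 - f'(x_0)/f''(x_0)
f'(3) = 24
x_1 = 3 - 24/10 = 3/5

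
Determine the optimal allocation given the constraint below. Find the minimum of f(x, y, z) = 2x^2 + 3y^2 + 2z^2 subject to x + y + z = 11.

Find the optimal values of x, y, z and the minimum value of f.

Using Lagrange multipliers on f = 2x^2 + 3y^2 + 2z^2 with constraint x + y + z = 11:
Conditions: 2*2*x = lambda, 2*3*y = lambda, 2*2*z = lambda
So x = lambda/4, y = lambda/6, z = lambda/4
Substituting into constraint: lambda * (2/3) = 11
lambda = 33/2
x = 33/8, y = 11/4, z = 33/8
Minimum value = 363/4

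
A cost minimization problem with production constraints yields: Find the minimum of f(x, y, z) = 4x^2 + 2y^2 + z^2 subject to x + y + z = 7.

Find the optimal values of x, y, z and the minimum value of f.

Using Lagrange multipliers on f = 4x^2 + 2y^2 + z^2 with constraint x + y + z = 7:
Conditions: 2*4*x = lambda, 2*2*y = lambda, 2*1*z = lambda
So x = lambda/8, y = lambda/4, z = lambda/2
Substituting into constraint: lambda * (7/8) = 7
lambda = 8
x = 1, y = 2, z = 4
Minimum value = 28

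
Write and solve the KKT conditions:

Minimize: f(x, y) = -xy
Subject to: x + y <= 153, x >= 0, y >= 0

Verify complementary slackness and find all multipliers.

Problem: min -xy s.t. x + y <= 153 (multiplier lambda), x >= 0 (mu_x), y >= 0 (mu_y)
KKT stationarity: -y + lambda - mu_x = 0, -x + lambda - mu_y = 0, with lambda, mu_x, mu_y >= 0
Complementary slackness: lambda*(x + y - 153) = 0, mu_x*x = 0, mu_y*y = 0
If lambda = 0: y = -mu_x <= 0 and x = -mu_y <= 0 force x = y = 0 with f = 0; but x = y = 153/2 is feasible with f = -23409/4 < 0, so this is not the minimum. Hence lambda > 0 and x + y = 153.
Try x > 0, y > 0 (so mu_x = mu_y = 0): y = lambda, x = lambda => x = y = lambda
x + y = 153 => 2*lambda = 153 => lambda = 153/2
x* = y* = 153/2 > 0, consistent with mu_x = mu_y = 0.
(Any feasible point with x = 0 or y = 0 has f = 0 > -23409/4, so the minimum is not on those boundaries.)
min(-xy) = -23409/4 (i.e. max xy = 23409/4)
Multipliers: lambda = 153/2, mu_x = 0, mu_y = 0
Complementary slackness: lambda*(x + y - 153) = 153/2*(153/2 + 153/2 - 153) = 0, mu_x*x = 0*153/2 = 0, mu_y*y = 0*153/2 = 0. Satisfied.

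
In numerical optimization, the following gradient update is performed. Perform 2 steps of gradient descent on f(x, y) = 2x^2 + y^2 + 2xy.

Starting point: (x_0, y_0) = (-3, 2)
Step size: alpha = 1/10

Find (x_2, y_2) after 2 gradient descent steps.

f(x,y) = 2x^2 + y^2 + 2xy
grad_x = 4x + 2y, grad_y = 2y + 2x
Step 1: grad = (-8, -2), (-11/5, 11/5)
Step 2: grad = (-22/5, 0), (-44/25, 11/5)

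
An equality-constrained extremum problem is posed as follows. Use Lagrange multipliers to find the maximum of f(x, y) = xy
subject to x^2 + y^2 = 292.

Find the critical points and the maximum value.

Lagrange conditions: y = 2*lambda*x and x = 2*lambda*y
If x = 0 then y = 0, violating the constraint, so x, y != 0.
Dividing: y/x = x/y => x^2 = y^2 => y = x or y = -x
Constraint: 2x^2 = 292 => x^2 = 146 => x = +/-sqrt(146)
Critical points: (sqrt(146), sqrt(146)), (-sqrt(146), -sqrt(146)), (sqrt(146), -sqrt(146)), (-sqrt(146), sqrt(146))
  y = x:  xy = x^2 = 146  at (sqrt(146), sqrt(146)) and (-sqrt(146), -sqrt(146))
  y = -x: xy = -x^2 = -146 at (sqrt(146), -sqrt(146)) and (-sqrt(146), sqrt(146))
Maximum xy = 146 at (sqrt(146), sqrt(146)) and (-sqrt(146), -sqrt(146))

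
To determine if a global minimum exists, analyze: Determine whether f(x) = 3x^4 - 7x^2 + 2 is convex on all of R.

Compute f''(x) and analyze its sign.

f(x) = 3x^4 - 7x^2 + 2
f'(x) = 12x^3 + -14x
f''(x) = 36x^2 + -14
f''(0) = -14 < 0, so not convex near x = 0
Therefore, f is not globally convex on R.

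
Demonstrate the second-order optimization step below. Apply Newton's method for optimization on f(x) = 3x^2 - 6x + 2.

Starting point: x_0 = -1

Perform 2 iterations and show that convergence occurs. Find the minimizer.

f(x) = 3x^2 - 6x + 2, f'(x) = 6x + (-6), f''(x) = 6
Step 1: f'(-1) = -12, x_1 = -1 - -12/6 = 1
Step 2: f'(1) = 0, x_2 = 1 (converged)
Newton's method converges in 1 step for quadratics.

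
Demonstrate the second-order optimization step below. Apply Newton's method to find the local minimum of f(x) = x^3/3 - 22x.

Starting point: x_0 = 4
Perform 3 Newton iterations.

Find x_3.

f(x) = x^3/3 - 22x
f'(x) = x^2 - 22, f''(x) = 2x
Newton update: x_{n+1} = x_n - (x_n^2 - 22)/(2*x_n)
Step 1: x_0 = 4, f'=-6, f''=8, x_1 = 19/4
Step 2: x_1 = 19/4, f'=9/16, f''=19/2, x_2 = 713/152
Step 3: x_2 = 713/152, f'=81/23104, f''=713/76, x_3 = 1016657/216752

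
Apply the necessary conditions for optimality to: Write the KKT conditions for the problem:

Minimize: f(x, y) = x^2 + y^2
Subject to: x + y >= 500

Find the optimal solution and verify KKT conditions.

KKT conditions for min x^2 + y^2 s.t. x + y >= 500:
Stationarity: 2x = mu, 2y = mu
So x = y = mu/2.
Complementary slackness: mu*(x + y - 500) = 0
Primal feasibility: x + y >= 500; dual feasibility: mu >= 0
If mu = 0 then x = y = 0, but 0 + 0 < 500 is infeasible, so the constraint is active.
Constraint active: x + y = 2*(mu/2) = 500 => mu = 500
x = y = 250, f = 125000
Verify: stationarity 2*250 = 500 = mu; primal 250 + 250 = 500 >= 500; dual mu = 500 >= 0; complementary slackness 500*(500 - 500) = 0. All KKT conditions hold.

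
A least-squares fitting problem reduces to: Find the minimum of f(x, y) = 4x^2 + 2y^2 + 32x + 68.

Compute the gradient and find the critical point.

f(x,y) = 4x^2 + 2y^2 + 32x + 68
df/dx = 8x + (32) = 0  =>  x = -4
df/dy = 4y + (0) = 0  =>  y = 0
f(-4, 0) = 4*(-4)^2 + 2*(0)^2 + 32*(-4) + 68 = 4
Hessian is diagonal with entries 8, 4 > 0, so this is a minimum.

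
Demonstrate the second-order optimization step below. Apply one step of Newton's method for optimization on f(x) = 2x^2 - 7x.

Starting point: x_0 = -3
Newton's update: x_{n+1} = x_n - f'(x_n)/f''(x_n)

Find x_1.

f(x) = 2x^2 - 7x
f'(x) = 4x + (-7), f''(x) = 4
Newton step: x_1 = x_0 - f'(x_0)/f''(x_0)
f'(-3) = -19
x_1 = -3 - -19/4 = 7/4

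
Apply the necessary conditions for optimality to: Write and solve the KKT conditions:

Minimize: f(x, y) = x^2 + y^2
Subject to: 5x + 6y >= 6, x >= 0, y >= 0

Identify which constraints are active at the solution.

KKT conditions for min x^2 + y^2 s.t. 5x + 6y >= 6, x >= 0, y >= 0:
Stationarity: 2x = mu*5 + mu_x, 2y = mu*6 + mu_y, with mu, mu_x, mu_y >= 0
Complementary slackness: mu*(5x + 6y - 6) = 0, mu_x*x = 0, mu_y*y = 0
(0, 0) is infeasible (5*0 + 6*0 < 6), so if mu = 0 stationarity would force x = mu_x/2 >= 0, y = mu_y/2 >= 0 with mu_x*x = mu_y*y = 0, i.e. x = y = 0: contradiction. Hence mu > 0 and 5x + 6y = 6 is active.
Try x > 0, y > 0 (so mu_x = mu_y = 0): x = 5*mu/2, y = 6*mu/2
Substitute: 5*(5*mu/2) + 6*(6*mu/2) = 6
  mu*61/2 = 6 => mu = 12/61
x* = 30/61 > 0, y* = 36/61 > 0, consistent with mu_x = mu_y = 0.
f is convex and the constraints are linear, so this KKT point is the global minimum.
f* = 36/61
Active constraints: 5x + 6y >= 6 (holds with equality, mu = 12/61 > 0); x >= 0 and y >= 0 are inactive (mu_x = mu_y = 0).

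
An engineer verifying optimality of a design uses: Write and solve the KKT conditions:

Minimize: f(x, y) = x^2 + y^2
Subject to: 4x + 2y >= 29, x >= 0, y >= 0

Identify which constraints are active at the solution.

KKT conditions for min x^2 + y^2 s.t. 4x + 2y >= 29, x >= 0, y >= 0:
Stationarity: 2x = mu*4 + mu_x, 2y = mu*2 + mu_y, with mu, mu_x, mu_y >= 0
Complementary slackness: mu*(4x + 2y - 29) = 0, mu_x*x = 0, mu_y*y = 0
(0, 0) is infeasible (4*0 + 2*0 < 29), so if mu = 0 stationarity would force x = mu_x/2 >= 0, y = mu_y/2 >= 0 with mu_x*x = mu_y*y = 0, i.e. x = y = 0: contradiction. Hence mu > 0 and 4x + 2y = 29 is active.
Try x > 0, y > 0 (so mu_x = mu_y = 0): x = 4*mu/2, y = 2*mu/2
Substitute: 4*(4*mu/2) + 2*(2*mu/2) = 29
  mu*20/2 = 29 => mu = 29/10
x* = 29/5 > 0, y* = 29/10 > 0, consistent with mu_x = mu_y = 0.
f is convex and the constraints are linear, so this KKT point is the global minimum.
f* = 841/20
Active constraints: 4x + 2y >= 29 (holds with equality, mu = 29/10 > 0); x >= 0 and y >= 0 are inactive (mu_x = mu_y = 0).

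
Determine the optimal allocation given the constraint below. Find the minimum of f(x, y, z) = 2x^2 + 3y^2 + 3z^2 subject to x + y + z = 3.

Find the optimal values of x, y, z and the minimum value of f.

Using Lagrange multipliers on f = 2x^2 + 3y^2 + 3z^2 with constraint x + y + z = 3:
Conditions: 2*2*x = lambda, 2*3*y = lambda, 2*3*z = lambda
So x = lambda/4, y = lambda/6, z = lambda/6
Substituting into constraint: lambda * (7/12) = 3
lambda = 36/7
x = 9/7, y = 6/7, z = 6/7
Minimum value = 54/7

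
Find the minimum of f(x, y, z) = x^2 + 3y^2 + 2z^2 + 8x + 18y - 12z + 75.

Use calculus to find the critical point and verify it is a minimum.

f(x,y,z) = x^2 + 3y^2 + 2z^2 + 8x + 18y - 12z + 75
df/dx = 2x + (8) = 0 => x = -4
df/dy = 6y + (18) = 0 => y = -3
df/dz = 4z + (-12) = 0 => z = 3
f(-4,-3,3) = 1*(-4)^2 + 3*(-3)^2 + 2*(3)^2 + 8*(-4) + 18*(-3) + -12*(3) + 75 = 14
Hessian is diagonal with entries 2, 6, 4 > 0, confirmed minimum.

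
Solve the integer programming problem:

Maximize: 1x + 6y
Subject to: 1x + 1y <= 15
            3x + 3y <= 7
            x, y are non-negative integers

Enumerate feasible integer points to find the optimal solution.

Constraint 1: 1x + 1y <= 15
Constraint 2: 3x + 3y <= 7
Feasible x range (need y >= 0): 0 <= x <= min(15/1, 7/3) => x in {0, ..., 2}.
Enumerate feasible integer points row by row (the coefficient of y is 6 > 0, so for each x the largest feasible y gives the best value):
  x = 0: y <= min((15 - 1*0)/1, (7 - 3*0)/3) => y in {0, ..., 2}; best 1*0 + 6*2 = 12
  x = 1: y <= min((15 - 1*1)/1, (7 - 3*1)/3) => y in {0, ..., 1}; best 1*1 + 6*1 = 7
  x = 2: y <= min((15 - 1*2)/1, (7 - 3*2)/3) => y in {0}; best 1*2 + 6*0 = 2
The maximum 1x + 6y = 12 is achieved at x = 0, y = 2.
Check: 1*0 + 1*2 = 2 <= 15 and 3*0 + 3*2 = 6 <= 7.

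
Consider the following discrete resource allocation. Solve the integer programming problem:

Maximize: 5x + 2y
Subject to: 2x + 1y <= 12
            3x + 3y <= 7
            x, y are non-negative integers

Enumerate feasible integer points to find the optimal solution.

Constraint 1: 2x + 1y <= 12
Constraint 2: 3x + 3y <= 7
Feasible x range (need y >= 0): 0 <= x <= min(12/2, 7/3) => x in {0, ..., 2}.
Enumerate feasible integer points row by row (the coefficient of y is 2 > 0, so for each x the largest feasible y gives the best value):
  x = 0: y <= min((12 - 2*0)/1, (7 - 3*0)/3) => y in {0, ..., 2}; best 5*0 + 2*2 = 4
  x = 1: y <= min((12 - 2*1)/1, (7 - 3*1)/3) => y in {0, ..., 1}; best 5*1 + 2*1 = 7
  x = 2: y <= min((12 - 2*2)/1, (7 - 3*2)/3) => y in {0}; best 5*2 + 2*0 = 10
The maximum 5x + 2y = 10 is achieved at x = 2, y = 0.
Check: 2*2 + 1*0 = 4 <= 12 and 3*2 + 3*0 = 6 <= 7.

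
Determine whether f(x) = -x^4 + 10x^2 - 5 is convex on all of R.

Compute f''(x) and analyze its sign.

f(x) = -x^4 + 10x^2 - 5
f'(x) = -4x^3 + 20x
f''(x) = -12x^2 + 20
f''(x) = -12x^2 + 20 -> -inf as |x| -> inf
Therefore, f is not globally convex on R.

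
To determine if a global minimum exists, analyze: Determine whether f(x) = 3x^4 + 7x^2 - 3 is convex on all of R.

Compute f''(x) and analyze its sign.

f(x) = 3x^4 + 7x^2 - 3
f'(x) = 12x^3 + 14x
f''(x) = 36x^2 + 14
f''(x) = 36x^2 + 14 >= 14 > 0 for all x
Therefore, f is convex on R.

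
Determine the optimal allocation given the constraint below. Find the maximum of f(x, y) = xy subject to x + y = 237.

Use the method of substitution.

Substitute y = 237 - x into f(x,y) = xy:
g(x) = x(237 - x) = 237x - x^2
g'(x) = 237 - 2x = 0  =>  x = 237/2
y = 237 - 237/2 = 237/2
Maximum value = (237/2) * (237/2) = 56169/4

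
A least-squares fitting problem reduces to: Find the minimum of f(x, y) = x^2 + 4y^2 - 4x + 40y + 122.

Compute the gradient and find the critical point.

f(x,y) = x^2 + 4y^2 - 4x + 40y + 122
df/dx = 2x + (-4) = 0  =>  x = 2
df/dy = 8y + (40) = 0  =>  y = -5
f(2, -5) = 1*(2)^2 + 4*(-5)^2 + -4*(2) + 40*(-5) + 122 = 18
Hessian is diagonal with entries 2, 8 > 0, so this is a minimum.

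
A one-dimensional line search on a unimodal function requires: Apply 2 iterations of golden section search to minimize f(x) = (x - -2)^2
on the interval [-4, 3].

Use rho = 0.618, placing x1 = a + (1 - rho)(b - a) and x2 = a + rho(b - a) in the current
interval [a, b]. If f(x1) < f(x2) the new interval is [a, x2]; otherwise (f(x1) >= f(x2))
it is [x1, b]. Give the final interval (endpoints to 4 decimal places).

Golden section search for min of f(x) = (x - -2)^2 on [-4, 3].
Each step: x1 = a + (1 - rho)(b - a), x2 = a + rho(b - a); if f(x1) < f(x2) keep [a, x2], otherwise keep [x1, b].
Step 1: [-4.0000, 3.0000], x1=-1.3260 (f=0.4543), x2=0.3260 (f=5.4103); f(x1) < f(x2) => keep [-4.0000, 0.3260]
Step 2: [-4.0000, 0.3260], x1=-2.3475 (f=0.1207), x2=-1.3265 (f=0.4536); f(x1) < f(x2) => keep [-4.0000, -1.3265]
Final interval: [-4.0000, -1.3265]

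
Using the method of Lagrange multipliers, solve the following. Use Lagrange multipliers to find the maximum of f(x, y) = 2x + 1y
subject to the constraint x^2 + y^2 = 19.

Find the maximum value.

Set up Lagrange conditions: grad f = lambda * grad g
  2 = 2*lambda*x
  1 = 2*lambda*y
From these: x/y = 2/1, so x = 2t, y = 1t for some t.
Substitute into constraint: (2t)^2 + (1t)^2 = 19
  t^2 * 5 = 19
  t = sqrt(19/5)
Maximum = 2*x + 1*y = (2^2 + 1^2)*t = 5 * sqrt(19/5) = sqrt(95)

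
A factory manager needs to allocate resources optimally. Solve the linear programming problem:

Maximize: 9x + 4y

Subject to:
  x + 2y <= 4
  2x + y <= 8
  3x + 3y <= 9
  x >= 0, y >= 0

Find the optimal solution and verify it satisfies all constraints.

Feasible vertices: (0, 0), (0, 2), (2, 1), (3, 0)
Objective 9x + 4y at each vertex:
  (0, 0): 0
  (0, 2): 8
  (2, 1): 22
  (3, 0): 27
Maximum is 27 at (3, 0).
Verify constraints at (x, y) = (3, 0):
  1*3 + 2*0 = 3 <= 4
  2*3 + 1*0 = 6 <= 8
  3*3 + 3*0 = 9 <= 9 (active)
  x = 3 >= 0, y = 0 >= 0. All constraints satisfied.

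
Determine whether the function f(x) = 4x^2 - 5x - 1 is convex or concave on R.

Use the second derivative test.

f(x) = 4x^2 - 5x - 1
f'(x) = 8x - 5
f''(x) = 8
Since f''(x) = 8 > 0 for all x, f is convex on R.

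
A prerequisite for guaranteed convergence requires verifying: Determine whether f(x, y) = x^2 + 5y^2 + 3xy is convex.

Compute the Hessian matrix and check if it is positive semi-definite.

f(x,y) = x^2 + 5y^2 + 3xy
Hessian H = [[2, 3], [3, 10]]
trace(H) = 12, det(H) = 11
Eigenvalues: (12 +/- sqrt(100)) / 2 = 11, 1
Since both eigenvalues > 0, f is convex.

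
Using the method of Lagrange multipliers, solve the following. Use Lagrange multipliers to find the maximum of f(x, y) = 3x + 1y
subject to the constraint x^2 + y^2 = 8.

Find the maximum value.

Set up Lagrange conditions: grad f = lambda * grad g
  3 = 2*lambda*x
  1 = 2*lambda*y
From these: x/y = 3/1, so x = 3t, y = 1t for some t.
Substitute into constraint: (3t)^2 + (1t)^2 = 8
  t^2 * 10 = 8
  t = sqrt(8/10)
Maximum = 3*x + 1*y = (3^2 + 1^2)*t = 10 * sqrt(8/10) = sqrt(80)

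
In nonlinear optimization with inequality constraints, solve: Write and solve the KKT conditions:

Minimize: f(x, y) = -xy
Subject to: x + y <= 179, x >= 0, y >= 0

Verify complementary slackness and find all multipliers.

Problem: min -xy s.t. x + y <= 179 (multiplier lambda), x >= 0 (mu_x), y >= 0 (mu_y)
KKT stationarity: -y + lambda - mu_x = 0, -x + lambda - mu_y = 0, with lambda, mu_x, mu_y >= 0
Complementary slackness: lambda*(x + y - 179) = 0, mu_x*x = 0, mu_y*y = 0
If lambda = 0: y = -mu_x <= 0 and x = -mu_y <= 0 force x = y = 0 with f = 0; but x = y = 179/2 is feasible with f = -32041/4 < 0, so this is not the minimum. Hence lambda > 0 and x + y = 179.
Try x > 0, y > 0 (so mu_x = mu_y = 0): y = lambda, x = lambda => x = y = lambda
x + y = 179 => 2*lambda = 179 => lambda = 179/2
x* = y* = 179/2 > 0, consistent with mu_x = mu_y = 0.
(Any feasible point with x = 0 or y = 0 has f = 0 > -32041/4, so the minimum is not on those boundaries.)
min(-xy) = -32041/4 (i.e. max xy = 32041/4)
Multipliers: lambda = 179/2, mu_x = 0, mu_y = 0
Complementary slackness: lambda*(x + y - 179) = 179/2*(179/2 + 179/2 - 179) = 0, mu_x*x = 0*179/2 = 0, mu_y*y = 0*179/2 = 0. Satisfied.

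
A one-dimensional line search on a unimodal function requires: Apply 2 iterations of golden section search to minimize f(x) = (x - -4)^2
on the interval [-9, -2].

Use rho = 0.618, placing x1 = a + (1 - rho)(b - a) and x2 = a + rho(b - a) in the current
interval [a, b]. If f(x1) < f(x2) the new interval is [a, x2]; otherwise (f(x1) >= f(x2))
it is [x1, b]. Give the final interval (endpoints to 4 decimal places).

Golden section search for min of f(x) = (x - -4)^2 on [-9, -2].
Each step: x1 = a + (1 - rho)(b - a), x2 = a + rho(b - a); if f(x1) < f(x2) keep [a, x2], otherwise keep [x1, b].
Step 1: [-9.0000, -2.0000], x1=-6.3260 (f=5.4103), x2=-4.6740 (f=0.4543); f(x1) > f(x2) => keep [-6.3260, -2.0000]
Step 2: [-6.3260, -2.0000], x1=-4.6735 (f=0.4536), x2=-3.6525 (f=0.1207); f(x1) > f(x2) => keep [-4.6735, -2.0000]
Final interval: [-4.6735, -2.0000]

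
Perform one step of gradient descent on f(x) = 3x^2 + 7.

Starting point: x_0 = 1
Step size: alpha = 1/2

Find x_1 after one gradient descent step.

f(x) = 3x^2 + 7
f'(x) = 6x + 0
f'(1) = 6*1 + (0) = 6
x_1 = x_0 - alpha * f'(x_0) = 1 - 1/2 * 6 = -2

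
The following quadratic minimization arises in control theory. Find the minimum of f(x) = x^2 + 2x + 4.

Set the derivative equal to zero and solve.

f(x) = x^2 + 2x + 4
f'(x) = 2x + (2) = 0
x = -2/2 = -1
f(-1) = 3
Since f''(x) = 2 > 0, this is a minimum.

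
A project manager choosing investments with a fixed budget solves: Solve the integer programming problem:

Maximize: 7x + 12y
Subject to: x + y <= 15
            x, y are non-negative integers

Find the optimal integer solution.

Objective: 7x + 12y, constraint: x + y <= 15
Coefficient of y is 12 > coefficient of x is 7, so allocate the entire budget to y.
Optimal: x = 0, y = 15, value = 180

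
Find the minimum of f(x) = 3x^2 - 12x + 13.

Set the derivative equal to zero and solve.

f(x) = 3x^2 - 12x + 13
f'(x) = 6x + (-12) = 0
x = 12/6 = 2
f(2) = 1
Since f''(x) = 6 > 0, this is a minimum.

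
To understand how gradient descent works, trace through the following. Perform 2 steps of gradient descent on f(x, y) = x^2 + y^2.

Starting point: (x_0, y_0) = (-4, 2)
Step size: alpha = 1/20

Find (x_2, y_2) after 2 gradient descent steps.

f(x,y) = x^2 + y^2
grad_x = 2x + 0y, grad_y = 2y + 0x
Step 1: grad = (-8, 4), (-18/5, 9/5)
Step 2: grad = (-36/5, 18/5), (-81/25, 81/50)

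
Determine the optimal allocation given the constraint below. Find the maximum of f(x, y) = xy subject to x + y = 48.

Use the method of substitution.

Substitute y = 48 - x into f(x,y) = xy:
g(x) = x(48 - x) = 48x - x^2
g'(x) = 48 - 2x = 0  =>  x = 24
y = 48 - 24 = 24
Maximum value = 24 * 24 = 576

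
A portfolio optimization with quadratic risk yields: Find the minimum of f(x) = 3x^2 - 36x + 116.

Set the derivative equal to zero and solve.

f(x) = 3x^2 - 36x + 116
f'(x) = 6x + (-36) = 0
x = 36/6 = 6
f(6) = 8
Since f''(x) = 6 > 0, this is a minimum.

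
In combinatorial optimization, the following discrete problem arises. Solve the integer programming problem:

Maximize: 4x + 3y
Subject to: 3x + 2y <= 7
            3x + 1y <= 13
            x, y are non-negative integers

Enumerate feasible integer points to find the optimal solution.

Constraint 1: 3x + 2y <= 7
Constraint 2: 3x + 1y <= 13
Feasible x range (need y >= 0): 0 <= x <= min(7/3, 13/3) => x in {0, ..., 2}.
Enumerate feasible integer points row by row (the coefficient of y is 3 > 0, so for each x the largest feasible y gives the best value):
  x = 0: y <= min((7 - 3*0)/2, (13 - 3*0)/1) => y in {0, ..., 3}; best 4*0 + 3*3 = 9
  x = 1: y <= min((7 - 3*1)/2, (13 - 3*1)/1) => y in {0, ..., 2}; best 4*1 + 3*2 = 10
  x = 2: y <= min((7 - 3*2)/2, (13 - 3*2)/1) => y in {0}; best 4*2 + 3*0 = 8
The maximum 4x + 3y = 10 is achieved at x = 1, y = 2.
Check: 3*1 + 2*2 = 7 <= 7 and 3*1 + 1*2 = 5 <= 13.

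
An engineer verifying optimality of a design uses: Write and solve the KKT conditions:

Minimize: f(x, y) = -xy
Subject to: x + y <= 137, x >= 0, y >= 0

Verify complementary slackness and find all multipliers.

Problem: min -xy s.t. x + y <= 137 (multiplier lambda), x >= 0 (mu_x), y >= 0 (mu_y)
KKT stationarity: -y + lambda - mu_x = 0, -x + lambda - mu_y = 0, with lambda, mu_x, mu_y >= 0
Complementary slackness: lambda*(x + y - 137) = 0, mu_x*x = 0, mu_y*y = 0
If lambda = 0: y = -mu_x <= 0 and x = -mu_y <= 0 force x = y = 0 with f = 0; but x = y = 137/2 is feasible with f = -18769/4 < 0, so this is not the minimum. Hence lambda > 0 and x + y = 137.
Try x > 0, y > 0 (so mu_x = mu_y = 0): y = lambda, x = lambda => x = y = lambda
x + y = 137 => 2*lambda = 137 => lambda = 137/2
x* = y* = 137/2 > 0, consistent with mu_x = mu_y = 0.
(Any feasible point with x = 0 or y = 0 has f = 0 > -18769/4, so the minimum is not on those boundaries.)
min(-xy) = -18769/4 (i.e. max xy = 18769/4)
Multipliers: lambda = 137/2, mu_x = 0, mu_y = 0
Complementary slackness: lambda*(x + y - 137) = 137/2*(137/2 + 137/2 - 137) = 0, mu_x*x = 0*137/2 = 0, mu_y*y = 0*137/2 = 0. Satisfied.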